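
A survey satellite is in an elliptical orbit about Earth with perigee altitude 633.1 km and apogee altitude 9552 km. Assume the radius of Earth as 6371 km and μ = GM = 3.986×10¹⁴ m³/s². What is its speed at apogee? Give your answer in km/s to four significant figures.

v ≈ 3.911 km/s

r_p = 6371 + 633.1 = 7004.1 km = 7.0041×10⁶ m.
r_a = 6371 + 9552 = 15923 km = 1.5923×10⁷ m.
Semi-major axis a = (r_p + r_a)/2 = 11464 km = 1.146×10⁷ m.
Vis-viva: v² = μ(2/r − 1/a) = 3.986×10¹⁴ × (1.256×10⁻⁷ − 8.723×10⁻⁸) = 1.529×10⁷ m²/s².
v = 3911 m/s = 3.911 km/s.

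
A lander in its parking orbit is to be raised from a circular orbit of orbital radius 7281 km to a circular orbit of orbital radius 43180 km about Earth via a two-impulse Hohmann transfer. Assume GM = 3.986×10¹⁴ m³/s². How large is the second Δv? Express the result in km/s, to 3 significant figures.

r₁ = 7281 km = 7.281×10⁶ m.
r₂ = 43180 km = 4.318×10⁷ m.
Transfer ellipse a_t = (r₁ + r₂)/2 = 2.523×10⁷ m.
At r₁: circular v_c1 = √(μ/r₁) = 7399 m/s; transfer-perigee v_p = √[μ(2/r₁ − 1/a_t)] = 9679 m/s.
At r₂: circular v_c2 = √(μ/r₂) = 3038 m/s; transfer-apogee v_a = √[μ(2/r₂ − 1/a_t)] = 1632 m/s.
Δv₂ = v_c2 − v_a = 1406 m/s.
= 1.406 km/s.

Δv ≈ 1.41 km/s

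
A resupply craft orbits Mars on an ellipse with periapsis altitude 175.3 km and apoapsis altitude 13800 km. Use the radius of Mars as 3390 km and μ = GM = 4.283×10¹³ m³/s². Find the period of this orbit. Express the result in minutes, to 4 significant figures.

T ≈ 534.9 minutes

r_p = 3390 + 175.3 = 3565.3 km = 3.5653×10⁶ m.
r_a = 3390 + 13800 = 17190 km = 1.7190×10⁷ m.
Semi-major axis a = (r_p + r_a)/2 = (3565.3 + 17190)/2 = 10378 km = 1.038×10⁷ m.
By Kepler's third law T = 2π√(a³/μ) = 2π × 5.108×10³ = 3.210×10⁴ s.
= 534.9 minutes.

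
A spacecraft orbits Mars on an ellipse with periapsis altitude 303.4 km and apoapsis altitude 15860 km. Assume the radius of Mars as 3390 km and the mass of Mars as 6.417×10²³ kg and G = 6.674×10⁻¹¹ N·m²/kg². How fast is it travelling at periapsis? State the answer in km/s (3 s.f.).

μ = GM = 6.674×10⁻¹¹ × 6.417×10²³ = 4.283×10¹³ m³/s².
r_p = 3390 + 303.4 = 3693.4 km = 3.6934×10⁶ m.
r_a = 3390 + 15860 = 19250 km = 1.9250×10⁷ m.
Semi-major axis a = (r_p + r_a)/2 = 11472 km = 1.147×10⁷ m.
Vis-viva: v² = μ(2/r − 1/a) = 4.283×10¹³ × (5.415×10⁻⁷ − 8.717×10⁻⁸) = 1.946×10⁷ m²/s².
v = 4411 m/s = 4.411 km/s.

v ≈ 4.41 km/s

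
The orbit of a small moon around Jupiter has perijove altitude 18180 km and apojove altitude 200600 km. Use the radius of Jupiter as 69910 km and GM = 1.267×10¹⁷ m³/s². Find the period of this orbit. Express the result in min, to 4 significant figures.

T ≈ 706.3 min

r_p = 69910 + 18180 = 88090 km = 8.8090×10⁷ m.
r_a = 69910 + 200600 = 270510 km = 2.7051×10⁸ m.
Semi-major axis a = (r_p + r_a)/2 = (88090 + 2.7051×10⁵)/2 = 1.7930×10⁵ km = 1.793×10⁸ m.
By Kepler's third law T = 2π√(a³/μ) = 2π × 6.745×10³ = 4.238×10⁴ s.
= 706.3 min.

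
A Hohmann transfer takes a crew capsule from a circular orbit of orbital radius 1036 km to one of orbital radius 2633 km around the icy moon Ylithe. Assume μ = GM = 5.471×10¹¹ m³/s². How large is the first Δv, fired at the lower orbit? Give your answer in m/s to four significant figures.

r₁ = 1036 km = 1.036×10⁶ m.
r₂ = 2633 km = 2.633×10⁶ m.
Transfer ellipse a_t = (r₁ + r₂)/2 = 1.834×10⁶ m.
At r₁: circular v_c1 = √(μ/r₁) = 726.7 m/s; transfer-periapsis v_p = √[μ(2/r₁ − 1/a_t)] = 870.6 m/s.
Δv₁ = v_p − v_c1 = 143.9 m/s.

Δv ≈ 143.9 m/s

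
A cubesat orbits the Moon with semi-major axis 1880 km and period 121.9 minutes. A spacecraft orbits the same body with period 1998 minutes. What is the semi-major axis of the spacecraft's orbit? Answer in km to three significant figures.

Kepler's third law: a³ ∝ T², so a₂ = a₁ (T₂/T₁)^(2/3).
T₂/T₁ = 16.39, (T₂/T₁)^(2/3) = 6.452.
a₂ = 1880 × 6.452 = 12130 km.

a₂ ≈ 12100 km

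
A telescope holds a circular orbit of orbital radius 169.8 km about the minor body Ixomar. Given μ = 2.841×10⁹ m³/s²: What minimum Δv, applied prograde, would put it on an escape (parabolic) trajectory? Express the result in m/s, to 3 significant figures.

Δv ≈ 53.6 m/s

r = 169.8 km = 1.698×10⁵ m.
Circular speed v_c = √(μ/r) = 129.4 m/s.
Escape speed v_esc = √(2μ/r) = √2 × v_c = 182.9 m/s.
Δv = v_esc − v_c = 53.58 m/s.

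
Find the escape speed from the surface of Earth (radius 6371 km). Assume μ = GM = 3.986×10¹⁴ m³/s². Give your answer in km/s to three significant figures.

r = R = 6.371×10⁶ m.
Escape speed v_esc = √(2μ/r) = √(2 × 3.986×10¹⁴ / 6.371×10⁶) = √(1.251×10⁸) = 11190 m/s.
= 11.19 km/s.

v_esc ≈ 11.2 km/s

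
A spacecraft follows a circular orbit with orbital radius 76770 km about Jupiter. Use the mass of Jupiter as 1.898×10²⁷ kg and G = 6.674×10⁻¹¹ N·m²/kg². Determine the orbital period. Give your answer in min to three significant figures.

μ = GM = 6.674×10⁻¹¹ × 1.898×10²⁷ = 1.267×10¹⁷ m³/s².
r = 76770 km = 7.677×10⁷ m.
Kepler's third law: T = 2π√(r³/μ) = 2π√((7.677×10⁷)³ / 1.267×10¹⁷).
r³/μ = 3.572×10⁶ s², so T = 2π × 1.890×10³ = 1.187×10⁴ s.
Converting: 1.187×10⁴ s ÷ 60.00 = 197.9 min.

T ≈ 198 min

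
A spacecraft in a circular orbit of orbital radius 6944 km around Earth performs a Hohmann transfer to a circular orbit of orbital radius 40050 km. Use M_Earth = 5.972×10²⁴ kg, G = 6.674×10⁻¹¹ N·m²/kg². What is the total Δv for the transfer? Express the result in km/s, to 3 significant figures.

μ = GM = 6.674×10⁻¹¹ × 5.972×10²⁴ = 3.986×10¹⁴ m³/s².
r₁ = 6944 km = 6.944×10⁶ m.
r₂ = 40050 km = 4.005×10⁷ m.
Transfer ellipse a_t = (r₁ + r₂)/2 = 2.350×10⁷ m.
At r₁: circular v_c1 = √(μ/r₁) = 7576 m/s; transfer-perigee v_p = √[μ(2/r₁ − 1/a_t)] = 9891 m/s.
Δv₁ = v_p − v_c1 = 2315 m/s.
At r₂: circular v_c2 = √(μ/r₂) = 3155 m/s; transfer-apogee v_a = √[μ(2/r₂ − 1/a_t)] = 1715 m/s.
Δv₂ = v_c2 − v_a = 1440 m/s.
Total Δv = Δv₁ + Δv₂ = 3755 m/s = 3.755 km/s.

Δv_total ≈ 3.75 km/s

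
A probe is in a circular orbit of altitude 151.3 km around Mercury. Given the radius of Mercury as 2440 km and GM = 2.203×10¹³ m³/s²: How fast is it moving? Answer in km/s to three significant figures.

r = 2440 + 151.3 = 2591.3 km = 2.5913×10⁶ m.
For a circular orbit v = √(μ/r) = √(2.203×10¹³ / 2.591×10⁶) = √(8.502×10⁶) = 2916 m/s.
That is 2.916 km/s.

v ≈ 2.92 km/s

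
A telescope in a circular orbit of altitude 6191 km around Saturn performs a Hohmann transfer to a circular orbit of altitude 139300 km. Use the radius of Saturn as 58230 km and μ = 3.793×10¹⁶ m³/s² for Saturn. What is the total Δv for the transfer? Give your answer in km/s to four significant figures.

r₁ = 58230 + 6191 = 64421 km = 6.4421×10⁷ m.
r₂ = 58230 + 139300 = 197530 km = 1.9753×10⁸ m.
Transfer ellipse a_t = (r₁ + r₂)/2 = 1.310×10⁸ m.
At r₁: circular v_c1 = √(μ/r₁) = 24260 m/s; transfer-perikrone v_p = √[μ(2/r₁ − 1/a_t)] = 29800 m/s.
Δv₁ = v_p − v_c1 = 5534 m/s.
At r₂: circular v_c2 = √(μ/r₂) = 13860 m/s; transfer-apokrone v_a = √[μ(2/r₂ − 1/a_t)] = 9718 m/s.
Δv₂ = v_c2 − v_a = 4139 m/s.
Total Δv = Δv₁ + Δv₂ = 9673 m/s = 9.673 km/s.

Δv_total ≈ 9.673 km/s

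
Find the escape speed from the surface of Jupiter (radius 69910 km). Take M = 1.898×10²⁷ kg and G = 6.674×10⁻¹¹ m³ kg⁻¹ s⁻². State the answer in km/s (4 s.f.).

μ = GM = 6.674×10⁻¹¹ × 1.898×10²⁷ = 1.267×10¹⁷ m³/s².
r = R = 6.991×10⁷ m.
Escape speed v_esc = √(2μ/r) = √(2 × 1.267×10¹⁷ / 6.991×10⁷) = √(3.624×10⁹) = 60200 m/s.
= 60.20 km/s.

v_esc ≈ 60.20 km/s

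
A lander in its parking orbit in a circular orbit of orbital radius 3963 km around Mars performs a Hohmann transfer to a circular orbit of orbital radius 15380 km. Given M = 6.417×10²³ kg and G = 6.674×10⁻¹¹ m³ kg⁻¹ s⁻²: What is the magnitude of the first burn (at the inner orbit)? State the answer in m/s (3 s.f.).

μ = GM = 6.674×10⁻¹¹ × 6.417×10²³ = 4.283×10¹³ m³/s².
r₁ = 3963 km = 3.963×10⁶ m.
r₂ = 15380 km = 1.538×10⁷ m.
Transfer ellipse a_t = (r₁ + r₂)/2 = 9.672×10⁶ m.
At r₁: circular v_c1 = √(μ/r₁) = 3287 m/s; transfer-periapsis v_p = √[μ(2/r₁ − 1/a_t)] = 4146 m/s.
Δv₁ = v_p − v_c1 = 858.2 m/s.

Δv ≈ 858 m/s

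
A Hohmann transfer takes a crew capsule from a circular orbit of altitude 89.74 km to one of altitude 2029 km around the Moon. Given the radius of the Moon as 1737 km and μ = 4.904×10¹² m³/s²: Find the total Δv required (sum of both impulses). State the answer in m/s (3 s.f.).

Δv_total ≈ 482 m/s

r₁ = 1737 + 89.74 = 1826.7 km = 1.8267×10⁶ m.
r₂ = 1737 + 2029 = 3766.0 km = 3.7660×10⁶ m.
Transfer ellipse a_t = (r₁ + r₂)/2 = 2.796×10⁶ m.
At r₁: circular v_c1 = √(μ/r₁) = 1638 m/s; transfer-perilune v_p = √[μ(2/r₁ − 1/a_t)] = 1901 m/s.
Δv₁ = v_p − v_c1 = 263.0 m/s.
At r₂: circular v_c2 = √(μ/r₂) = 1141 m/s; transfer-apolune v_a = √[μ(2/r₂ − 1/a_t)] = 922.3 m/s.
Δv₂ = v_c2 − v_a = 218.8 m/s.
Total Δv = Δv₁ + Δv₂ = 481.8 m/s.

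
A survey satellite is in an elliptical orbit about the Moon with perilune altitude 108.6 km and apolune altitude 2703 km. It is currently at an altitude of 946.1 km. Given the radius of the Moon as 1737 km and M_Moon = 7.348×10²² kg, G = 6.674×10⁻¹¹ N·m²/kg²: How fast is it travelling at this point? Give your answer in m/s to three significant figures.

v ≈ 1450 m/s

μ = GM = 6.674×10⁻¹¹ × 7.348×10²² = 4.904×10¹² m³/s².
r_p = 1737 + 108.6 = 1845.6 km = 1.8456×10⁶ m.
r_a = 1737 + 2703 = 4440.0 km = 4.4400×10⁶ m.
r = 1737 + 946.1 = 2683.1 km = 2.683×10⁶ m.
Semi-major axis a = (r_p + r_a)/2 = 3142.8 km = 3.143×10⁶ m.
Vis-viva: v² = μ(2/r − 1/a) = 4.904×10¹² × (7.454×10⁻⁷ − 3.182×10⁻⁷) = 2.095×10⁶ m²/s².
v = 1447 m/s.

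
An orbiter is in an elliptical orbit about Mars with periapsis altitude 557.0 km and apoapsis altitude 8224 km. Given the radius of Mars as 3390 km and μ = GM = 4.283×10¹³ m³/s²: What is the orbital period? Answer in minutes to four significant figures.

r_p = 3390 + 557.0 = 3947.0 km = 3.9470×10⁶ m.
r_a = 3390 + 8224 = 11614 km = 1.1614×10⁷ m.
Semi-major axis a = (r_p + r_a)/2 = (3947.0 + 11614)/2 = 7780.5 km = 7.780×10⁶ m.
By Kepler's third law T = 2π√(a³/μ) = 2π × 3.316×10³ = 2.084×10⁴ s.
= 347.3 minutes.

T ≈ 347.3 minutes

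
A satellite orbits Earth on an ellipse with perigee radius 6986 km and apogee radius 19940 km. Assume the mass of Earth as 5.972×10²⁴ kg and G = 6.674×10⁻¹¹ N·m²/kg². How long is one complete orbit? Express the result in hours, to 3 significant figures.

μ = GM = 6.674×10⁻¹¹ × 5.972×10²⁴ = 3.986×10¹⁴ m³/s².
Semi-major axis a = (r_p + r_a)/2 = (6986.0 + 19940)/2 = 13463 km = 1.346×10⁷ m.
By Kepler's third law T = 2π√(a³/μ) = 2π × 2.474×10³ = 1.555×10⁴ s.
= 4.319 hours.

T ≈ 4.32 hours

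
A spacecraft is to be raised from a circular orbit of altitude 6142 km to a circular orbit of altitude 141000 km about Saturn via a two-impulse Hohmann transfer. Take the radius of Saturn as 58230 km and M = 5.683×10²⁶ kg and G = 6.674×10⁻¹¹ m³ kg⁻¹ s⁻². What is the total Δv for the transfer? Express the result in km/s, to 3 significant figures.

μ = GM = 6.674×10⁻¹¹ × 5.683×10²⁶ = 3.793×10¹⁶ m³/s².
r₁ = 58230 + 6142 = 64372 km = 6.4372×10⁷ m.
r₂ = 58230 + 141000 = 199230 km = 1.9923×10⁸ m.
Transfer ellipse a_t = (r₁ + r₂)/2 = 1.318×10⁸ m.
At r₁: circular v_c1 = √(μ/r₁) = 24270 m/s; transfer-perikrone v_p = √[μ(2/r₁ − 1/a_t)] = 29840 m/s.
Δv₁ = v_p − v_c1 = 5570 m/s.
At r₂: circular v_c2 = √(μ/r₂) = 13800 m/s; transfer-apokrone v_a = √[μ(2/r₂ − 1/a_t)] = 9643 m/s.
Δv₂ = v_c2 − v_a = 4155 m/s.
Total Δv = Δv₁ + Δv₂ = 9725 m/s = 9.725 km/s.

Δv_total ≈ 9.73 km/s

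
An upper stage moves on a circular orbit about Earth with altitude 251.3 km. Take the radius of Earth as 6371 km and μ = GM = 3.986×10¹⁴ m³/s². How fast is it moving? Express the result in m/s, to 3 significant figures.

r = 6371 + 251.3 = 6622.3 km = 6.6223×10⁶ m.
For a circular orbit v = √(μ/r) = √(3.986×10¹⁴ / 6.622×10⁶) = √(6.019×10⁷) = 7758 m/s.

v ≈ 7760 m/s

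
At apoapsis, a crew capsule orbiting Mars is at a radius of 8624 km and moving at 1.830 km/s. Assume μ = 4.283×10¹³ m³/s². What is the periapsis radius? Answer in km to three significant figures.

periapsis radius ≈ 4390 km

r_a = 8.624×10⁶ m.
Specific energy ε = v²/2 − μ/r = -3.292×10⁶ J/kg, so a = −μ/(2ε) = 6.505×10⁶ m.
The apsides satisfy r_p + r_a = 2a, so the periapsis radius is 2a − r_a = 4.387×10⁶ m = 4386.6 km.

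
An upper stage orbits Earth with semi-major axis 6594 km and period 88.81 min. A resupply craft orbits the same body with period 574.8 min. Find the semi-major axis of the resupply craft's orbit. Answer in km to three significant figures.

a₂ ≈ 22900 km

Kepler's third law: a³ ∝ T², so a₂ = a₁ (T₂/T₁)^(2/3).
T₂/T₁ = 6.472, (T₂/T₁)^(2/3) = 3.473.
a₂ = 6594 × 3.473 = 22900 km.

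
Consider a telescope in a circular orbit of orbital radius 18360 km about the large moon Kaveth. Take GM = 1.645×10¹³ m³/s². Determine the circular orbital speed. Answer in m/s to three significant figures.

r = 18360 km = 1.836×10⁷ m.
For a circular orbit v = √(μ/r) = √(1.645×10¹³ / 1.836×10⁷) = √(8.960×10⁵) = 946.6 m/s.

v ≈ 947 m/s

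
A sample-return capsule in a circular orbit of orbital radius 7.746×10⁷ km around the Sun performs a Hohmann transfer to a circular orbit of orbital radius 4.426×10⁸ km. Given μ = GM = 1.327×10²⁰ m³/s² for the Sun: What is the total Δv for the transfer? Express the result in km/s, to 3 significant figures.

r₁ = 7.746×10⁷ km = 7.746×10¹⁰ m.
r₂ = 4.426×10⁸ km = 4.426×10¹¹ m.
Transfer ellipse a_t = (r₁ + r₂)/2 = 2.600×10¹¹ m.
At r₁: circular v_c1 = √(μ/r₁) = 41390 m/s; transfer-perihelion v_p = √[μ(2/r₁ − 1/a_t)] = 54000 m/s.
Δv₁ = v_p − v_c1 = 12610 m/s.
At r₂: circular v_c2 = √(μ/r₂) = 17320 m/s; transfer-aphelion v_a = √[μ(2/r₂ − 1/a_t)] = 9451 m/s.
Δv₂ = v_c2 − v_a = 7865 m/s.
Total Δv = Δv₁ + Δv₂ = 20470 m/s = 20.47 km/s.

Δv_total ≈ 20.5 km/s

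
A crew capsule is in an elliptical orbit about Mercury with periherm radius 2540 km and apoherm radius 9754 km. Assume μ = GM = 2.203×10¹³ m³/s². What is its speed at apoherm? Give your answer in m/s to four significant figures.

Semi-major axis a = (r_p + r_a)/2 = 6147.0 km = 6.147×10⁶ m.
Vis-viva: v² = μ(2/r − 1/a) = 2.203×10¹³ × (2.050×10⁻⁷ − 1.627×10⁻⁷) = 9.333×10⁵ m²/s².
v = 966.1 m/s.

v ≈ 966.1 m/s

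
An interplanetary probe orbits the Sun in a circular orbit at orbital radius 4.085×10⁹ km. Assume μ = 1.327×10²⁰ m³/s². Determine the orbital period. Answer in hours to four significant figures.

r = 4.085×10⁹ km = 4.085×10¹² m.
Kepler's third law: T = 2π√(r³/μ) = 2π√((4.085×10¹²)³ / 1.327×10²⁰).
r³/μ = 5.137×10¹⁷ s², so T = 2π × 7.167×10⁸ = 4.503×10⁹ s.
Converting: 4.503×10⁹ s ÷ 3600 = 1.251×10⁶ hours.

T ≈ 1251000 hours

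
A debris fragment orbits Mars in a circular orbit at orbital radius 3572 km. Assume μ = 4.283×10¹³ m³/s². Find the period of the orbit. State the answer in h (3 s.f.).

T ≈ 1.80 h

r = 3572 km = 3.572×10⁶ m.
Kepler's third law: T = 2π√(r³/μ) = 2π√((3.572×10⁶)³ / 4.283×10¹³).
r³/μ = 1.064×10⁶ s², so T = 2π × 1.032×10³ = 6.481×10³ s.
Converting: 6.481×10³ s ÷ 3600 = 1.800 h.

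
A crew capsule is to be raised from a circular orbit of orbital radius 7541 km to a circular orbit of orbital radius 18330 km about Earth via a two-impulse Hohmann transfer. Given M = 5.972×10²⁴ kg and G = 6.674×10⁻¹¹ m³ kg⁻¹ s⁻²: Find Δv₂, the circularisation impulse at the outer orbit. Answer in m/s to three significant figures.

μ = GM = 6.674×10⁻¹¹ × 5.972×10²⁴ = 3.986×10¹⁴ m³/s².
r₁ = 7541 km = 7.541×10⁶ m.
r₂ = 18330 km = 1.833×10⁷ m.
Transfer ellipse a_t = (r₁ + r₂)/2 = 1.294×10⁷ m.
At r₁: circular v_c1 = √(μ/r₁) = 7270 m/s; transfer-perigee v_p = √[μ(2/r₁ − 1/a_t)] = 8654 m/s.
At r₂: circular v_c2 = √(μ/r₂) = 4663 m/s; transfer-apogee v_a = √[μ(2/r₂ − 1/a_t)] = 3560 m/s.
Δv₂ = v_c2 − v_a = 1103 m/s.

Δv ≈ 1100 m/s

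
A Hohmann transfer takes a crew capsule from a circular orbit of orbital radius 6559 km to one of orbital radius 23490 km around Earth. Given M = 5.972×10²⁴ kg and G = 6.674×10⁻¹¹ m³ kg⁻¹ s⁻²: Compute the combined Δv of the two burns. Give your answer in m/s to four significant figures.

Δv_total ≈ 3349 m/s

μ = GM = 6.674×10⁻¹¹ × 5.972×10²⁴ = 3.986×10¹⁴ m³/s².
r₁ = 6559 km = 6.559×10⁶ m.
r₂ = 23490 km = 2.349×10⁷ m.
Transfer ellipse a_t = (r₁ + r₂)/2 = 1.502×10⁷ m.
At r₁: circular v_c1 = √(μ/r₁) = 7795 m/s; transfer-perigee v_p = √[μ(2/r₁ − 1/a_t)] = 9747 m/s.
Δv₁ = v_p − v_c1 = 1952 m/s.
At r₂: circular v_c2 = √(μ/r₂) = 4119 m/s; transfer-apogee v_a = √[μ(2/r₂ − 1/a_t)] = 2722 m/s.
Δv₂ = v_c2 − v_a = 1398 m/s.
Total Δv = Δv₁ + Δv₂ = 3349 m/s.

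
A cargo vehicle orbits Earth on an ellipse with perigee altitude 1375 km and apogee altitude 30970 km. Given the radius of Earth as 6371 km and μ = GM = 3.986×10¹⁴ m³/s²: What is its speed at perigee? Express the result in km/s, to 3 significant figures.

r_p = 6371 + 1375 = 7746.0 km = 7.7460×10⁶ m.
r_a = 6371 + 30970 = 37341 km = 3.7341×10⁷ m.
Semi-major axis a = (r_p + r_a)/2 = 22544 km = 2.254×10⁷ m.
Vis-viva: v² = μ(2/r − 1/a) = 3.986×10¹⁴ × (2.582×10⁻⁷ − 4.436×10⁻⁸) = 8.524×10⁷ m²/s².
v = 9232 m/s = 9.232 km/s.

v ≈ 9.23 km/s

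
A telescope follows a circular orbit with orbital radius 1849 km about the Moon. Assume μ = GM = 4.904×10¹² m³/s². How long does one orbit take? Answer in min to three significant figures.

T ≈ 119 min

r = 1849 km = 1.849×10⁶ m.
Kepler's third law: T = 2π√(r³/μ) = 2π√((1.849×10⁶)³ / 4.904×10¹²).
r³/μ = 1.289×10⁶ s², so T = 2π × 1.135×10³ = 7.134×10³ s.
Converting: 7.134×10³ s ÷ 60.00 = 118.9 min.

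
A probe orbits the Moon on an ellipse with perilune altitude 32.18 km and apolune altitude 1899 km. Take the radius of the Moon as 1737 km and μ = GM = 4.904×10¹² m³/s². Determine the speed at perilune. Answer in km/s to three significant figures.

v ≈ 1.93 km/s

r_p = 1737 + 32.18 = 1769.2 km = 1.7692×10⁶ m.
r_a = 1737 + 1899 = 3636.0 km = 3.6360×10⁶ m.
Semi-major axis a = (r_p + r_a)/2 = 2702.6 km = 2.703×10⁶ m.
Vis-viva: v² = μ(2/r − 1/a) = 4.904×10¹² × (1.130×10⁻⁶ − 3.700×10⁻⁷) = 3.729×10⁶ m²/s².
v = 1931 m/s = 1.931 km/s.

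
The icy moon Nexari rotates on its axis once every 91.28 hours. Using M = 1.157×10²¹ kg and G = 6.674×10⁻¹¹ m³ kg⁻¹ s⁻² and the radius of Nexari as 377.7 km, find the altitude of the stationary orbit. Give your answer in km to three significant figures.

μ = GM = 6.674×10⁻¹¹ × 1.157×10²¹ = 7.722×10¹⁰ m³/s².
T = 91.28 hours = 3.286×10⁵ s.
A synchronous orbit has period T, so by Kepler's third law a = (μT²/4π²)^(1/3).
μT²/4π² = 7.722×10¹⁰ × (3.286×10⁵)² / 39.48 = 2.112×10²⁰ m³.
a = 5.955×10⁶ m = 5955.3 km.
Altitude h = a − R = 5955.3 − 377.7 = 5577.6 km.

h_sync ≈ 5580 km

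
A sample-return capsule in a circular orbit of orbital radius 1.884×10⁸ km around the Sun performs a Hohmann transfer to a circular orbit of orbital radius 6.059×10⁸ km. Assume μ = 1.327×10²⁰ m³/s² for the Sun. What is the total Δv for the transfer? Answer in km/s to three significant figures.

r₁ = 1.884×10⁸ km = 1.884×10¹¹ m.
r₂ = 6.059×10⁸ km = 6.059×10¹¹ m.
Transfer ellipse a_t = (r₁ + r₂)/2 = 3.972×10¹¹ m.
At r₁: circular v_c1 = √(μ/r₁) = 26540 m/s; transfer-perihelion v_p = √[μ(2/r₁ − 1/a_t)] = 32780 m/s.
Δv₁ = v_p − v_c1 = 6241 m/s.
At r₂: circular v_c2 = √(μ/r₂) = 14800 m/s; transfer-aphelion v_a = √[μ(2/r₂ − 1/a_t)] = 10190 m/s.
Δv₂ = v_c2 − v_a = 4606 m/s.
Total Δv = Δv₁ + Δv₂ = 10850 m/s = 10.85 km/s.

Δv_total ≈ 10.8 km/s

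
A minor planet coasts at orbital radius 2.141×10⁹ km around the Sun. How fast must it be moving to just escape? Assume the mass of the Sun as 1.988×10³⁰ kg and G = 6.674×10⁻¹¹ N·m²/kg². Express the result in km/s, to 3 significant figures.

μ = GM = 6.674×10⁻¹¹ × 1.988×10³⁰ = 1.327×10²⁰ m³/s².
r = 2.141×10⁹ km = 2.141×10¹² m.
Escape speed v_esc = √(2μ/r) = √(2 × 1.327×10²⁰ / 2.141×10¹²) = √(1.239×10⁸) = 11130 m/s.
= 11.13 km/s.

v_esc ≈ 11.1 km/s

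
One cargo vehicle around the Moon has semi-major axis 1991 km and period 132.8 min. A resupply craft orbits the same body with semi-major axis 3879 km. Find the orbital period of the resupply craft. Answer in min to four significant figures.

Kepler's third law: T² ∝ a³, so T₂ = T₁ (a₂/a₁)^(3/2).
a₂/a₁ = 1.948, (a₂/a₁)^(3/2) = 2.719.
T₂ = 132.8 × 2.719 = 361.1 min.

T₂ ≈ 361.1 min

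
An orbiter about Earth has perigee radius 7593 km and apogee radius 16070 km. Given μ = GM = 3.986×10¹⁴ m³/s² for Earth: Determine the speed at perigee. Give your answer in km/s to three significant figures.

Semi-major axis a = (r_p + r_a)/2 = 11832 km = 1.183×10⁷ m.
Vis-viva: v² = μ(2/r − 1/a) = 3.986×10¹⁴ × (2.634×10⁻⁷ − 8.452×10⁻⁸) = 7.130×10⁷ m²/s².
v = 8444 m/s = 8.444 km/s.

v ≈ 8.44 km/s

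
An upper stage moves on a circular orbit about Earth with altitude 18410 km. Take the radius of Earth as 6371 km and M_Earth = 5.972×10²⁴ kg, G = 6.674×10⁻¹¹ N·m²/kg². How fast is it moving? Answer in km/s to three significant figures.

μ = GM = 6.674×10⁻¹¹ × 5.972×10²⁴ = 3.986×10¹⁴ m³/s².
r = 6371 + 18410 = 24781 km = 2.4781×10⁷ m.
For a circular orbit v = √(μ/r) = √(3.986×10¹⁴ / 2.478×10⁷) = √(1.608×10⁷) = 4010 m/s.
That is 4.010 km/s.

v ≈ 4.01 km/s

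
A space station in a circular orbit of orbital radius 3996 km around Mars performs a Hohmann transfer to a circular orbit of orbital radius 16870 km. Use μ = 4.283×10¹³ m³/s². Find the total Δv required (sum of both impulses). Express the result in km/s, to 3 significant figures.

Δv_total ≈ 1.50 km/s

r₁ = 3996 km = 3.996×10⁶ m.
r₂ = 16870 km = 1.687×10⁷ m.
Transfer ellipse a_t = (r₁ + r₂)/2 = 1.043×10⁷ m.
At r₁: circular v_c1 = √(μ/r₁) = 3274 m/s; transfer-periapsis v_p = √[μ(2/r₁ − 1/a_t)] = 4163 m/s.
Δv₁ = v_p − v_c1 = 889.2 m/s.
At r₂: circular v_c2 = √(μ/r₂) = 1593 m/s; transfer-apoapsis v_a = √[μ(2/r₂ − 1/a_t)] = 986.1 m/s.
Δv₂ = v_c2 − v_a = 607.3 m/s.
Total Δv = Δv₁ + Δv₂ = 1496 m/s = 1.496 km/s.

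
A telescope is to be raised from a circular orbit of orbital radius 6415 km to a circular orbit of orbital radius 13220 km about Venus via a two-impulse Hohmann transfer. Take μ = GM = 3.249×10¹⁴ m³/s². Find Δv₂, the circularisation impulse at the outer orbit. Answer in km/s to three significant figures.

Δv ≈ 0.95 km/s

r₁ = 6415 km = 6.415×10⁶ m.
r₂ = 13220 km = 1.322×10⁷ m.
Transfer ellipse a_t = (r₁ + r₂)/2 = 9.818×10⁶ m.
At r₁: circular v_c1 = √(μ/r₁) = 7117 m/s; transfer-periapsis v_p = √[μ(2/r₁ − 1/a_t)] = 8258 m/s.
At r₂: circular v_c2 = √(μ/r₂) = 4957 m/s; transfer-apoapsis v_a = √[μ(2/r₂ − 1/a_t)] = 4007 m/s.
Δv₂ = v_c2 − v_a = 950.1 m/s.
= 0.9501 km/s.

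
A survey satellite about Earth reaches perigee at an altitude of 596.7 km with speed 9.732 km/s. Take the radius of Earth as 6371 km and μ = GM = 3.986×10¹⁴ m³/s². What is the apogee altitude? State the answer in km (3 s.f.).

r_p = 6371 + 596.7 = 6967.7 km = 6.968×10⁶ m.
Specific energy ε = v²/2 − μ/r = -9.851×10⁶ J/kg, so a = −μ/(2ε) = 2.023×10⁷ m.
The apsides satisfy r_p + r_a = 2a, so the apogee radius is 2a − r_p = 3.350×10⁷ m = 33496 km.
Apogee altitude = 33496 − 6371 = 27125 km.

apogee altitude ≈ 27100 km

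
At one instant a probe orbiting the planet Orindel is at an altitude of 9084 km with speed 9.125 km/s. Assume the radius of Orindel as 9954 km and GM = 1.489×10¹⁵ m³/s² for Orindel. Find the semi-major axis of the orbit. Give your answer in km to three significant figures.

a ≈ 20400 km

r = 9954 + 9084 = 19038 km = 1.904×10⁷ m.
Vis-viva rearranged: 1/a = 2/r − v²/μ = 1.051×10⁻⁷ − 5.592×10⁻⁸ = 4.913×10⁻⁸ m⁻¹.
a = 2.035×10⁷ m = 20353 km.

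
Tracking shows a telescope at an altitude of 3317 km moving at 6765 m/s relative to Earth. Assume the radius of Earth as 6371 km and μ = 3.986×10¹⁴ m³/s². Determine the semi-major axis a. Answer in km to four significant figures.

a ≈ 10910 km

r = 6371 + 3317 = 9688.0 km = 9.688×10⁶ m.
Specific orbital energy ε = v²/2 − μ/r = (6765)²/2 − 3.986×10¹⁴/9.688×10⁶ = -1.826×10⁷ J/kg.
Since ε = −μ/(2a), a = −μ/(2ε) = 1.091×10⁷ m = 10914 km.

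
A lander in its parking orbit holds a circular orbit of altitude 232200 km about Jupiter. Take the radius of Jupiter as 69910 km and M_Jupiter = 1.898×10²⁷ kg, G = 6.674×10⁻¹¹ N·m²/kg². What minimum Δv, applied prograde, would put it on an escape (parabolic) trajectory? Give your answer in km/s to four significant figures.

Δv ≈ 8.482 km/s

μ = GM = 6.674×10⁻¹¹ × 1.898×10²⁷ = 1.267×10¹⁷ m³/s².
r = 69910 + 232200 = 302110 km = 3.0211×10⁸ m.
Circular speed v_c = √(μ/r) = 20480 m/s.
Escape speed v_esc = √(2μ/r) = √2 × v_c = 28960 m/s.
Δv = v_esc − v_c = 8482 m/s = 8.482 km/s.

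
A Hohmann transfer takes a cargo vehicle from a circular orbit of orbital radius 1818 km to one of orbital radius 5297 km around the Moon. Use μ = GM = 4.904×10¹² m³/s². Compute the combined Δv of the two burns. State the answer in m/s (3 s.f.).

Δv_total ≈ 636 m/s

r₁ = 1818 km = 1.818×10⁶ m.
r₂ = 5297 km = 5.297×10⁶ m.
Transfer ellipse a_t = (r₁ + r₂)/2 = 3.558×10⁶ m.
At r₁: circular v_c1 = √(μ/r₁) = 1642 m/s; transfer-perilune v_p = √[μ(2/r₁ − 1/a_t)] = 2004 m/s.
Δv₁ = v_p − v_c1 = 361.7 m/s.
At r₂: circular v_c2 = √(μ/r₂) = 962.2 m/s; transfer-apolune v_a = √[μ(2/r₂ − 1/a_t)] = 687.8 m/s.
Δv₂ = v_c2 − v_a = 274.4 m/s.
Total Δv = Δv₁ + Δv₂ = 636.1 m/s.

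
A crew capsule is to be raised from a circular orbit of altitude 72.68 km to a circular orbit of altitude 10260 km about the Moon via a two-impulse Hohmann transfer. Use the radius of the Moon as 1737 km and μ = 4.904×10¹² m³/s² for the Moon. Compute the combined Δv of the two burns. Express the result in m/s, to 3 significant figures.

r₁ = 1737 + 72.68 = 1809.7 km = 1.8097×10⁶ m.
r₂ = 1737 + 10260 = 11997 km = 1.1997×10⁷ m.
Transfer ellipse a_t = (r₁ + r₂)/2 = 6.903×10⁶ m.
At r₁: circular v_c1 = √(μ/r₁) = 1646 m/s; transfer-perilune v_p = √[μ(2/r₁ − 1/a_t)] = 2170 m/s.
Δv₁ = v_p − v_c1 = 523.9 m/s.
At r₂: circular v_c2 = √(μ/r₂) = 639.4 m/s; transfer-apolune v_a = √[μ(2/r₂ − 1/a_t)] = 327.3 m/s.
Δv₂ = v_c2 − v_a = 312.0 m/s.
Total Δv = Δv₁ + Δv₂ = 835.9 m/s.

Δv_total ≈ 836 m/s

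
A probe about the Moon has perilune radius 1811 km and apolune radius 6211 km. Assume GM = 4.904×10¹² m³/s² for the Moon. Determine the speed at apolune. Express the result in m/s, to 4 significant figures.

v ≈ 597.1 m/s

Semi-major axis a = (r_p + r_a)/2 = 4011.0 km = 4.011×10⁶ m.
Vis-viva: v² = μ(2/r − 1/a) = 4.904×10¹² × (3.220×10⁻⁷ − 2.493×10⁻⁷) = 3.565×10⁵ m²/s².
v = 597.1 m/s.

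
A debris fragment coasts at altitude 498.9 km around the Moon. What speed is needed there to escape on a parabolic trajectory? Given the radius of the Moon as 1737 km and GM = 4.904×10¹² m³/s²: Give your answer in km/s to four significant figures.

r = 1737 + 498.9 = 2235.9 km = 2.2359×10⁶ m.
Escape speed v_esc = √(2μ/r) = √(2 × 4.904×10¹² / 2.236×10⁶) = √(4.387×10⁶) = 2094 m/s.
= 2.094 km/s.

v_esc ≈ 2.094 km/s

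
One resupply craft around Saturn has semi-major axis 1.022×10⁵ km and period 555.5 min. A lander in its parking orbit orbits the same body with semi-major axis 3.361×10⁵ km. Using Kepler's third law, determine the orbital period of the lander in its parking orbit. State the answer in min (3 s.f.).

T₂ ≈ 3310 min

Kepler's third law: T² ∝ a³, so T₂ = T₁ (a₂/a₁)^(3/2).
a₂/a₁ = 3.289, (a₂/a₁)^(3/2) = 5.964.
T₂ = 555.5 × 5.964 = 3313 min.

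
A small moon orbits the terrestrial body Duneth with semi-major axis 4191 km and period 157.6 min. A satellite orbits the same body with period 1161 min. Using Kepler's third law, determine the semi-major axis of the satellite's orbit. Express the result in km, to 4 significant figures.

Kepler's third law: a³ ∝ T², so a₂ = a₁ (T₂/T₁)^(2/3).
T₂/T₁ = 7.367, (T₂/T₁)^(2/3) = 3.786.
a₂ = 4191 × 3.786 = 15870 km.

a₂ ≈ 15870 km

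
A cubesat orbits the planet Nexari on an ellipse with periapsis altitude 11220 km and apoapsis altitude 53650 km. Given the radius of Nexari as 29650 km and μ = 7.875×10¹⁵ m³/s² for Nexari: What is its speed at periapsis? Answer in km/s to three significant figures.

v ≈ 16.1 km/s

r_p = 29650 + 11220 = 40870 km = 4.0870×10⁷ m.
r_a = 29650 + 53650 = 83300 km = 8.3300×10⁷ m.
Semi-major axis a = (r_p + r_a)/2 = 62085 km = 6.208×10⁷ m.
Vis-viva: v² = μ(2/r − 1/a) = 7.875×10¹⁵ × (4.894×10⁻⁸ − 1.611×10⁻⁸) = 2.585×10⁸ m²/s².
v = 16080 m/s = 16.08 km/s.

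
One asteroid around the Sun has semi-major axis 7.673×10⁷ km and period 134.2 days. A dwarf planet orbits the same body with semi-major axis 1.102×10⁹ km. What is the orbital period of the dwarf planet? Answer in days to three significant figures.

T₂ ≈ 7300 days

Kepler's third law: T² ∝ a³, so T₂ = T₁ (a₂/a₁)^(3/2).
a₂/a₁ = 14.36, (a₂/a₁)^(3/2) = 54.43.
T₂ = 134.2 × 54.43 = 7304 days.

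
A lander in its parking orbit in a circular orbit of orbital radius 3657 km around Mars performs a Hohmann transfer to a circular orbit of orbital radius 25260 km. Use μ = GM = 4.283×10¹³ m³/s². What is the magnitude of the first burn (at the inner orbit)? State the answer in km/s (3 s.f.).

r₁ = 3657 km = 3.657×10⁶ m.
r₂ = 25260 km = 2.526×10⁷ m.
Transfer ellipse a_t = (r₁ + r₂)/2 = 1.446×10⁷ m.
At r₁: circular v_c1 = √(μ/r₁) = 3422 m/s; transfer-periapsis v_p = √[μ(2/r₁ − 1/a_t)] = 4523 m/s.
Δv₁ = v_p − v_c1 = 1101 m/s.
= 1.101 km/s.

Δv ≈ 1.10 km/s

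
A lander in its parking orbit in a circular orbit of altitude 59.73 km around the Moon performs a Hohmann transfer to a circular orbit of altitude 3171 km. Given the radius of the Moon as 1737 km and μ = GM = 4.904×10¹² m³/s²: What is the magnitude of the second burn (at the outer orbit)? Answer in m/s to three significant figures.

r₁ = 1737 + 59.73 = 1796.7 km = 1.7967×10⁶ m.
r₂ = 1737 + 3171 = 4908.0 km = 4.9080×10⁶ m.
Transfer ellipse a_t = (r₁ + r₂)/2 = 3.352×10⁶ m.
At r₁: circular v_c1 = √(μ/r₁) = 1652 m/s; transfer-perilune v_p = √[μ(2/r₁ − 1/a_t)] = 1999 m/s.
At r₂: circular v_c2 = √(μ/r₂) = 999.6 m/s; transfer-apolune v_a = √[μ(2/r₂ − 1/a_t)] = 731.8 m/s.
Δv₂ = v_c2 − v_a = 267.8 m/s.

Δv ≈ 268 m/s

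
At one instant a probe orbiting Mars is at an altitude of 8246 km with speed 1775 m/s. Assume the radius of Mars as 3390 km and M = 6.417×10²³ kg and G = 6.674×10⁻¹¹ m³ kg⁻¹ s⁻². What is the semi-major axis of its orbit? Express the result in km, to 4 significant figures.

a ≈ 10170 km

μ = GM = 6.674×10⁻¹¹ × 6.417×10²³ = 4.283×10¹³ m³/s².
r = 3390 + 8246 = 11636 km = 1.164×10⁷ m.
Specific orbital energy ε = v²/2 − μ/r = (1775)²/2 − 4.283×10¹³/1.164×10⁷ = -2.105×10⁶ J/kg.
Since ε = −μ/(2a), a = −μ/(2ε) = 1.017×10⁷ m = 10171 km.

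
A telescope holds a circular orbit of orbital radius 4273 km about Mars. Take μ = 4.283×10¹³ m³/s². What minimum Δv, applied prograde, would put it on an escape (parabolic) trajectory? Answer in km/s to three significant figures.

r = 4273 km = 4.273×10⁶ m.
Circular speed v_c = √(μ/r) = 3166 m/s.
Escape speed v_esc = √(2μ/r) = √2 × v_c = 4477 m/s.
Δv = v_esc − v_c = 1311 m/s = 1.311 km/s.

Δv ≈ 1.31 km/s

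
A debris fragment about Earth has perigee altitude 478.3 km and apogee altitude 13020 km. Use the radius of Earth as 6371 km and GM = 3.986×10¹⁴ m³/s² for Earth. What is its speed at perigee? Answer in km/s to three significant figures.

v ≈ 9.27 km/s

r_p = 6371 + 478.3 = 6849.3 km = 6.8493×10⁶ m.
r_a = 6371 + 13020 = 19391 km = 1.9391×10⁷ m.
Semi-major axis a = (r_p + r_a)/2 = 13120 km = 1.312×10⁷ m.
Vis-viva: v² = μ(2/r − 1/a) = 3.986×10¹⁴ × (2.920×10⁻⁷ − 7.622×10⁻⁸) = 8.601×10⁷ m²/s².
v = 9274 m/s = 9.274 km/s.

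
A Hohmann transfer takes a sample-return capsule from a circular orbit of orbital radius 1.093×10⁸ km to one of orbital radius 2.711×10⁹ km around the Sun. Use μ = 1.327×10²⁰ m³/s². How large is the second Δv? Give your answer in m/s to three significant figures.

Δv ≈ 5050 m/s

r₁ = 1.093×10⁸ km = 1.093×10¹¹ m.
r₂ = 2.711×10⁹ km = 2.711×10¹² m.
Transfer ellipse a_t = (r₁ + r₂)/2 = 1.410×10¹² m.
At r₁: circular v_c1 = √(μ/r₁) = 34840 m/s; transfer-perihelion v_p = √[μ(2/r₁ − 1/a_t)] = 48310 m/s.
At r₂: circular v_c2 = √(μ/r₂) = 6996 m/s; transfer-aphelion v_a = √[μ(2/r₂ − 1/a_t)] = 1948 m/s.
Δv₂ = v_c2 − v_a = 5049 m/s.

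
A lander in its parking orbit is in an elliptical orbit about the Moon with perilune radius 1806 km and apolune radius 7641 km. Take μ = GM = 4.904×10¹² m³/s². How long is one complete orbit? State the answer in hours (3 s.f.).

T ≈ 8.09 hours

Semi-major axis a = (r_p + r_a)/2 = (1806.0 + 7641.0)/2 = 4723.5 km = 4.724×10⁶ m.
By Kepler's third law T = 2π√(a³/μ) = 2π × 4.636×10³ = 2.913×10⁴ s.
= 8.091 hours.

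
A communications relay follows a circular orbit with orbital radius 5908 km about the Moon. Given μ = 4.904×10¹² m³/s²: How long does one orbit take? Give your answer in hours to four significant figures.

T ≈ 11.32 hours

r = 5908 km = 5.908×10⁶ m.
Kepler's third law: T = 2π√(r³/μ) = 2π√((5.908×10⁶)³ / 4.904×10¹²).
r³/μ = 4.205×10⁷ s², so T = 2π × 6.485×10³ = 4.074×10⁴ s.
Converting: 4.074×10⁴ s ÷ 3600 = 11.32 hours.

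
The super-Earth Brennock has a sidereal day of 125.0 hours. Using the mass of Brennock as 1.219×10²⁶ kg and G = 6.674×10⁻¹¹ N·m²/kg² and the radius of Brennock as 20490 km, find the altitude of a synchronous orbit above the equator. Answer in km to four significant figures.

h_sync ≈ 3.264×10⁵ km

μ = GM = 6.674×10⁻¹¹ × 1.219×10²⁶ = 8.136×10¹⁵ m³/s².
T = 125.0 hours = 4.500×10⁵ s.
A synchronous orbit has period T, so by Kepler's third law a = (μT²/4π²)^(1/3).
μT²/4π² = 8.136×10¹⁵ × (4.500×10⁵)² / 39.48 = 4.173×10²⁵ m³.
a = 3.469×10⁸ m = 3.4686×10⁵ km.
Altitude h = a − R = 3.4686×10⁵ − 20490 = 3.2637×10⁵ km.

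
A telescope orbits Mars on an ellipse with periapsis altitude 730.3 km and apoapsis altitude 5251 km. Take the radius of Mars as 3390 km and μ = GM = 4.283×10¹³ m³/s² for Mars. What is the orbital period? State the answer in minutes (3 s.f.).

T ≈ 258 minutes

r_p = 3390 + 730.3 = 4120.3 km = 4.1203×10⁶ m.
r_a = 3390 + 5251 = 8641.0 km = 8.6410×10⁶ m.
Semi-major axis a = (r_p + r_a)/2 = (4120.3 + 8641.0)/2 = 6380.6 km = 6.381×10⁶ m.
By Kepler's third law T = 2π√(a³/μ) = 2π × 2.463×10³ = 1.547×10⁴ s.
= 257.9 minutes.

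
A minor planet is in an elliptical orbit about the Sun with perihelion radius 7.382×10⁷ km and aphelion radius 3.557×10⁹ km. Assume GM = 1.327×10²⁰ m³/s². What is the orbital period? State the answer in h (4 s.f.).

Semi-major axis a = (r_p + r_a)/2 = (7.3820×10⁷ + 3.5570×10⁹)/2 = 1.8154×10⁹ km = 1.815×10¹² m.
By Kepler's third law T = 2π√(a³/μ) = 2π × 2.123×10⁸ = 1.334×10⁹ s.
= 3.706×10⁵ h.

T ≈ 370600 h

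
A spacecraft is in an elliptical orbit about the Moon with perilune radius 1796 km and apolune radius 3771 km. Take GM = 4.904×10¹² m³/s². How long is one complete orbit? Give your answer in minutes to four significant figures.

T ≈ 219.6 minutes

Semi-major axis a = (r_p + r_a)/2 = (1796.0 + 3771.0)/2 = 2783.5 km = 2.784×10⁶ m.
By Kepler's third law T = 2π√(a³/μ) = 2π × 2.097×10³ = 1.318×10⁴ s.
= 219.6 minutes.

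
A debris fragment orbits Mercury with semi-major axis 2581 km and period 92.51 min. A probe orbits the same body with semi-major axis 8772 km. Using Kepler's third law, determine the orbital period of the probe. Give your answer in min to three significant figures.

T₂ ≈ 580 min

Kepler's third law: T² ∝ a³, so T₂ = T₁ (a₂/a₁)^(3/2).
a₂/a₁ = 3.399, (a₂/a₁)^(3/2) = 6.266.
T₂ = 92.51 × 6.266 = 579.6 min.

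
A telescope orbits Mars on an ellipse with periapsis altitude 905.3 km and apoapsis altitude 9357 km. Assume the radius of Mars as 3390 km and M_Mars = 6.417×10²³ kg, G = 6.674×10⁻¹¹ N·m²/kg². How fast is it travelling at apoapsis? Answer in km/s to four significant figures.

v ≈ 1.301 km/s

μ = GM = 6.674×10⁻¹¹ × 6.417×10²³ = 4.283×10¹³ m³/s².
r_p = 3390 + 905.3 = 4295.3 km = 4.2953×10⁶ m.
r_a = 3390 + 9357 = 12747 km = 1.2747×10⁷ m.
Semi-major axis a = (r_p + r_a)/2 = 8521.1 km = 8.521×10⁶ m.
Vis-viva: v² = μ(2/r − 1/a) = 4.283×10¹³ × (1.569×10⁻⁷ − 1.174×10⁻⁷) = 1.694×10⁶ m²/s².
v = 1301 m/s = 1.301 km/s.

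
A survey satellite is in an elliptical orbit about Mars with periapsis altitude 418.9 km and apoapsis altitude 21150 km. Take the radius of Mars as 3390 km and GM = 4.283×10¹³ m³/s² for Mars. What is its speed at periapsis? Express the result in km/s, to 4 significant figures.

v ≈ 4.412 km/s

r_p = 3390 + 418.9 = 3808.9 km = 3.8089×10⁶ m.
r_a = 3390 + 21150 = 24540 km = 2.4540×10⁷ m.
Semi-major axis a = (r_p + r_a)/2 = 14174 km = 1.417×10⁷ m.
Vis-viva: v² = μ(2/r − 1/a) = 4.283×10¹³ × (5.251×10⁻⁷ − 7.055×10⁻⁸) = 1.947×10⁷ m²/s².
v = 4412 m/s = 4.412 km/s.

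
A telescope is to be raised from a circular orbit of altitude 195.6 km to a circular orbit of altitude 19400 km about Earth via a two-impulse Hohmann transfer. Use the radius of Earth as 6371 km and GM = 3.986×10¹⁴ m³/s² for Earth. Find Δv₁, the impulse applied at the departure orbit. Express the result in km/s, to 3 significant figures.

r₁ = 6371 + 195.6 = 6566.6 km = 6.5666×10⁶ m.
r₂ = 6371 + 19400 = 25771 km = 2.5771×10⁷ m.
Transfer ellipse a_t = (r₁ + r₂)/2 = 1.617×10⁷ m.
At r₁: circular v_c1 = √(μ/r₁) = 7791 m/s; transfer-perigee v_p = √[μ(2/r₁ − 1/a_t)] = 9836 m/s.
Δv₁ = v_p − v_c1 = 2045 m/s.
= 2.045 km/s.

Δv ≈ 2.05 km/s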